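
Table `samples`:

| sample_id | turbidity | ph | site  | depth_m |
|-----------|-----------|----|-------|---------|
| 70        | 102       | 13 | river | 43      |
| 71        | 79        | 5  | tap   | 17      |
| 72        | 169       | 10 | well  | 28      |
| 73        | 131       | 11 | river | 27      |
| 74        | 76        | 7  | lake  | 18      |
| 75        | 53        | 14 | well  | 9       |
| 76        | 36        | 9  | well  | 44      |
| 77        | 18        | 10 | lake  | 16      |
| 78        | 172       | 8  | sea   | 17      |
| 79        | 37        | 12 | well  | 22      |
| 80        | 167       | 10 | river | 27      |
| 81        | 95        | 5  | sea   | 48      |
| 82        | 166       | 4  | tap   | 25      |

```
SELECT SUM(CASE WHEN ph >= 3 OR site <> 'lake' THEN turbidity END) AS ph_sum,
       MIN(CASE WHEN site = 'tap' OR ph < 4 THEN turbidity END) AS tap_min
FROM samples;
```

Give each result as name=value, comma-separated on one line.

ph_sum=1301, tap_min=79

[ph_sum: ph >= 3 OR site <> 'lake']
sample_id=70: ✓ → 102
sample_id=71: ✓ → 79
sample_id=72: ✓ → 169
sample_id=73: ✓ → 131
sample_id=74: ✓ → 76
sample_id=75: ✓ → 53
sample_id=76: ✓ → 36
sample_id=77: ✓ → 18
sample_id=78: ✓ → 172
sample_id=79: ✓ → 37
sample_id=80: ✓ → 167
sample_id=81: ✓ → 95
sample_id=82: ✓ → 166
ph_sum = 102 + 79 + 169 + 131 + 76 + 53 + 36 + 18 + 172 + 37 + 167 + 95 + 166 = 1301
—
[tap_min: site = 'tap' OR ph < 4]
sample_id=70: ✗
sample_id=71: ✓ → 79
sample_id=72: ✗
sample_id=73: ✗
sample_id=74: ✗
sample_id=75: ✗
sample_id=76: ✗
sample_id=77: ✗
sample_id=78: ✗
sample_id=79: ✗
sample_id=80: ✗
sample_id=81: ✗
sample_id=82: ✓ → 166
tap_min = MIN(79, 166) = 79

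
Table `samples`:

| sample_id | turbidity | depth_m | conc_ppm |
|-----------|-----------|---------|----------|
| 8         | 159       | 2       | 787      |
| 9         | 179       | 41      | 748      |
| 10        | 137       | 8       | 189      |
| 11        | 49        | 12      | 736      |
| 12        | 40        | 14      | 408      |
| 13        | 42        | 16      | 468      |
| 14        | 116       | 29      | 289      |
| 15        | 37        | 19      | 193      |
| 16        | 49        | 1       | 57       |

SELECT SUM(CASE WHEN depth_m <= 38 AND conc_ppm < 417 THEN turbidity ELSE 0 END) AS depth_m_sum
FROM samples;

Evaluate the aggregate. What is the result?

379

sample_id=8: ✗
sample_id=9: ✗
sample_id=10: ✓ → 137
sample_id=11: ✗
sample_id=12: ✓ → 40
sample_id=13: ✗
sample_id=14: ✓ → 116
sample_id=15: ✓ → 37
sample_id=16: ✓ → 49
depth_m_sum = 137 + 40 + 116 + 37 + 49 = 379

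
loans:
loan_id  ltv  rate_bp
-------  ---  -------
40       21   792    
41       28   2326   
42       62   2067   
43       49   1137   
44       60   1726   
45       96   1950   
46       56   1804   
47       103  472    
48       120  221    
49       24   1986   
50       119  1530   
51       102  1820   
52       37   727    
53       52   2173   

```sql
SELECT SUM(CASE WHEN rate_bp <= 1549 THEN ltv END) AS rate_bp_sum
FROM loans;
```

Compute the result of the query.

loan_id=40: ✓ → 21
loan_id=41: ✗
loan_id=42: ✗
loan_id=43: ✓ → 49
loan_id=44: ✗
loan_id=45: ✗
loan_id=46: ✗
loan_id=47: ✓ → 103
loan_id=48: ✓ → 120
loan_id=49: ✗
loan_id=50: ✓ → 119
loan_id=51: ✗
loan_id=52: ✓ → 37
loan_id=53: ✗
rate_bp_sum = 21 + 49 + 103 + 120 + 119 + 37 = 449

449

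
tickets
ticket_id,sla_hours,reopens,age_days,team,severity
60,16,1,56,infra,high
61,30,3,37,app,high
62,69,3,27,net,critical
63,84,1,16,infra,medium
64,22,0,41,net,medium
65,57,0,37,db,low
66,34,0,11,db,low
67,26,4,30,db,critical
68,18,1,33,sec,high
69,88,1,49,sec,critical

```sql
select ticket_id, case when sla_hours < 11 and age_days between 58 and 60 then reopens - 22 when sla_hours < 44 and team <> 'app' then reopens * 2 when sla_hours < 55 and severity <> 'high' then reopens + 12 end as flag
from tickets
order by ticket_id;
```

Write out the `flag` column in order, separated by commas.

ticket_id=60: sla_hours < 44 and team <> 'app' → 2
ticket_id=61: (no match → NULL) → NULL
ticket_id=62: (no match → NULL) → NULL
ticket_id=63: (no match → NULL) → NULL
ticket_id=64: sla_hours < 44 and team <> 'app' → 0
ticket_id=65: (no match → NULL) → NULL
ticket_id=66: sla_hours < 44 and team <> 'app' → 0
ticket_id=67: sla_hours < 44 and team <> 'app' → 8
ticket_id=68: sla_hours < 44 and team <> 'app' → 2
ticket_id=69: (no match → NULL) → NULL

2, NULL, NULL, NULL, 0, NULL, 0, 8, 2, NULL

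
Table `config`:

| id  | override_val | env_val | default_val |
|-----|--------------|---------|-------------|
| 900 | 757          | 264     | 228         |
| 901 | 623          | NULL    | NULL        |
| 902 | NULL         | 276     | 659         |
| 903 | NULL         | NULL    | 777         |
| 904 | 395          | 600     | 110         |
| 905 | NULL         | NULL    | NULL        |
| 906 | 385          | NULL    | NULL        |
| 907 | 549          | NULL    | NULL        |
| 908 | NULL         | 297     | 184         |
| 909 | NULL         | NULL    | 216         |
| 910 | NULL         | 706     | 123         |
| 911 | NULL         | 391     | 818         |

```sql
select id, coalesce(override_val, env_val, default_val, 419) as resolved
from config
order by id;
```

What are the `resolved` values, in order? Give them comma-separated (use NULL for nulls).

id=900: override_val=757 → 757
id=901: override_val=623 → 623
id=902: override_val=NULL, env_val=276 → 276
id=903: override_val=NULL, env_val=NULL, default_val=777 → 777
id=904: override_val=395 → 395
id=905: override_val=NULL, env_val=NULL, default_val=NULL, → literal 419 → 419
id=906: override_val=385 → 385
id=907: override_val=549 → 549
id=908: override_val=NULL, env_val=297 → 297
id=909: override_val=NULL, env_val=NULL, default_val=216 → 216
id=910: override_val=NULL, env_val=706 → 706
id=911: override_val=NULL, env_val=391 → 391

757, 623, 276, 777, 395, 419, 385, 549, 297, 216, 706, 391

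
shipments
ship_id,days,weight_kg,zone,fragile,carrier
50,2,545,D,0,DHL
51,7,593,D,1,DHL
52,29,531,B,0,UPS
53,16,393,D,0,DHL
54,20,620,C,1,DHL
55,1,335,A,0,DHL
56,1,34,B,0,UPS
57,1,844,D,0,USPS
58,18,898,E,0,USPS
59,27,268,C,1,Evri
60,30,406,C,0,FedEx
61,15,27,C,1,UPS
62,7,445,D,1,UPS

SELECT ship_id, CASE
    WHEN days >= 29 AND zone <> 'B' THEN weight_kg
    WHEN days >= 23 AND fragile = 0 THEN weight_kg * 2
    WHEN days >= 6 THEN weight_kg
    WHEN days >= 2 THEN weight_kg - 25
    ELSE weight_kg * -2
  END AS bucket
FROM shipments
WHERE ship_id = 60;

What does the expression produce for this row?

406

ship_id = 60: days=30, weight_kg=406, zone=C, fragile=0, carrier=FedEx.
days >= 29 AND zone <> 'B' → true → 406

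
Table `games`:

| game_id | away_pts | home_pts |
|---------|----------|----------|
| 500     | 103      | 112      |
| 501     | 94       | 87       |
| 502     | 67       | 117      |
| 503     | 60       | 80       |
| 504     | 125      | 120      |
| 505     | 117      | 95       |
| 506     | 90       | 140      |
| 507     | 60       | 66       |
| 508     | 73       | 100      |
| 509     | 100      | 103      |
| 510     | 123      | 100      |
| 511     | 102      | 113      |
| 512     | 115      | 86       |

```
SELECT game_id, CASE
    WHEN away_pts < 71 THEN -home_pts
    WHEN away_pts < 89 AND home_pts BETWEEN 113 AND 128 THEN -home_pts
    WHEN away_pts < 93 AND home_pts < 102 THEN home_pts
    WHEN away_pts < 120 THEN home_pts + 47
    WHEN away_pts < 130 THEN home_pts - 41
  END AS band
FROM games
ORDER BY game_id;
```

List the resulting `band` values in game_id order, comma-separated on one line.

159, 134, -117, -80, 79, 142, 187, -66, 100, 150, 59, 160, 133

game_id=500: away_pts < 120 → 159
game_id=501: away_pts < 120 → 134
game_id=502: away_pts < 71 → -117
game_id=503: away_pts < 71 → -80
game_id=504: away_pts < 130 → 79
game_id=505: away_pts < 120 → 142
game_id=506: away_pts < 120 → 187
game_id=507: away_pts < 71 → -66
game_id=508: away_pts < 93 AND home_pts < 102 → 100
game_id=509: away_pts < 120 → 150
game_id=510: away_pts < 130 → 59
game_id=511: away_pts < 120 → 160
game_id=512: away_pts < 120 → 133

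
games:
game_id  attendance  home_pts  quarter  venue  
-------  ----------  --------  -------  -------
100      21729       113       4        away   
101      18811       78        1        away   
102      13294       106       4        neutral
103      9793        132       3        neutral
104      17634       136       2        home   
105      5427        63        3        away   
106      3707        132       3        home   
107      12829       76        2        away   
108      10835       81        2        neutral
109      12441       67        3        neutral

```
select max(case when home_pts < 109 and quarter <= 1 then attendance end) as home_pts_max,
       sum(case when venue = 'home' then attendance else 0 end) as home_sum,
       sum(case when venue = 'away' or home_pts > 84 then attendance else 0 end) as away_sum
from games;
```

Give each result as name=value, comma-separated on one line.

home_pts_max=18811, home_sum=21341, away_sum=103224

[home_pts_max: home_pts < 109 and quarter <= 1]
game_id=100: ✗
game_id=101: ✓ → 18811
game_id=102: ✗
game_id=103: ✗
game_id=104: ✗
game_id=105: ✗
game_id=106: ✗
game_id=107: ✗
game_id=108: ✗
game_id=109: ✗
home_pts_max = MAX(18811) = 18811
—
[home_sum: venue = 'home']
game_id=100: ✗
game_id=101: ✗
game_id=102: ✗
game_id=103: ✗
game_id=104: ✓ → 17634
game_id=105: ✗
game_id=106: ✓ → 3707
game_id=107: ✗
game_id=108: ✗
game_id=109: ✗
home_sum = 17634 + 3707 = 21341
—
[away_sum: venue = 'away' or home_pts > 84]
game_id=100: ✓ → 21729
game_id=101: ✓ → 18811
game_id=102: ✓ → 13294
game_id=103: ✓ → 9793
game_id=104: ✓ → 17634
game_id=105: ✓ → 5427
game_id=106: ✓ → 3707
game_id=107: ✓ → 12829
game_id=108: ✗
game_id=109: ✗
away_sum = 21729 + 18811 + 13294 + 9793 + 17634 + 5427 + 3707 + 12829 = 103224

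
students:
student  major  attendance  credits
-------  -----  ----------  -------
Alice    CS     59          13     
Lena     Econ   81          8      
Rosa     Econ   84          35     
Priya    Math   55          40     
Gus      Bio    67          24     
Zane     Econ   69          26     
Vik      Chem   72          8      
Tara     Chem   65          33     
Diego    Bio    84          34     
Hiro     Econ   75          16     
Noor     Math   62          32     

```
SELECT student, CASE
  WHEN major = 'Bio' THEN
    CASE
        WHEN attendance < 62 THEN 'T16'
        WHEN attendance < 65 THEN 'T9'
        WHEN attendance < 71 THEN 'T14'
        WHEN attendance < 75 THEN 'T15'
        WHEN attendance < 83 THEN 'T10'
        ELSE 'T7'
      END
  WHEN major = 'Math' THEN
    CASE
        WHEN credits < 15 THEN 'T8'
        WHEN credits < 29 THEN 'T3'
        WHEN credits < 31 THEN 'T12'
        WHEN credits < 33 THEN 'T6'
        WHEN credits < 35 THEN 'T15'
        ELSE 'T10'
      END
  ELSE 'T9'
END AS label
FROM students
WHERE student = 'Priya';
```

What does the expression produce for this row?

T10

student = Priya: major=Math, attendance=55, credits=40.
major='Math' → inner[ELSE] → T10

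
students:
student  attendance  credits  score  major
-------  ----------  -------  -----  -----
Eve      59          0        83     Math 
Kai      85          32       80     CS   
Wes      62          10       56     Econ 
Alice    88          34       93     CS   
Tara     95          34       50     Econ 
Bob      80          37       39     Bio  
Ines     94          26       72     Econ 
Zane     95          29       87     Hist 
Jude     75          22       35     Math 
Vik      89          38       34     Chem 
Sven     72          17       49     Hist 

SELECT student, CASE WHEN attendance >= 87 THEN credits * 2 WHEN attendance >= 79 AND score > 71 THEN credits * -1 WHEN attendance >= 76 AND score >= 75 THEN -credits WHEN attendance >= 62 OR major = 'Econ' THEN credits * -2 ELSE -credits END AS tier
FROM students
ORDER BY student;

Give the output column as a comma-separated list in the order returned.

student=Alice: attendance >= 87 → 68
student=Bob: attendance >= 62 OR major = 'Econ' → -74
student=Eve: ELSE → 0
student=Ines: attendance >= 87 → 52
student=Jude: attendance >= 62 OR major = 'Econ' → -44
student=Kai: attendance >= 79 AND score > 71 → -32
student=Sven: attendance >= 62 OR major = 'Econ' → -34
student=Tara: attendance >= 87 → 68
student=Vik: attendance >= 87 → 76
student=Wes: attendance >= 62 OR major = 'Econ' → -20
student=Zane: attendance >= 87 → 58

68, -74, 0, 52, -44, -32, -34, 68, 76, -20, 58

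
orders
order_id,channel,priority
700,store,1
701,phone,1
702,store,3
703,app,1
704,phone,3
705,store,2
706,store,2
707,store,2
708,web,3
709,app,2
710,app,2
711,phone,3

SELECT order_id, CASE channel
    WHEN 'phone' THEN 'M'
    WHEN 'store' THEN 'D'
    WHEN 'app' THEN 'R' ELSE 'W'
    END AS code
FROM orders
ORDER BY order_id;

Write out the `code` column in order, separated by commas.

order_id=700: channel='store' → D
order_id=701: channel='phone' → M
order_id=702: channel='store' → D
order_id=703: channel='app' → R
order_id=704: channel='phone' → M
order_id=705: channel='store' → D
order_id=706: channel='store' → D
order_id=707: channel='store' → D
order_id=708: ELSE → W
order_id=709: channel='app' → R
order_id=710: channel='app' → R
order_id=711: channel='phone' → M

D, M, D, R, M, D, D, D, W, R, R, M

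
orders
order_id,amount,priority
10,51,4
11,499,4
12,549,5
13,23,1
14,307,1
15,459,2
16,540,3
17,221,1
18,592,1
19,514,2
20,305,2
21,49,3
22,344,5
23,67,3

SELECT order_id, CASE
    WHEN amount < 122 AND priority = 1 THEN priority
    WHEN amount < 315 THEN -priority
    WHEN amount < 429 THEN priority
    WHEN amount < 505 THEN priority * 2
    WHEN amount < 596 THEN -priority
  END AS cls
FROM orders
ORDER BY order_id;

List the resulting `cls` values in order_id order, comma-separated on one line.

order_id=10: amount < 315 → -4
order_id=11: amount < 505 → 8
order_id=12: amount < 596 → -5
order_id=13: amount < 122 AND priority = 1 → 1
order_id=14: amount < 315 → -1
order_id=15: amount < 505 → 4
order_id=16: amount < 596 → -3
order_id=17: amount < 315 → -1
order_id=18: amount < 596 → -1
order_id=19: amount < 596 → -2
order_id=20: amount < 315 → -2
order_id=21: amount < 315 → -3
order_id=22: amount < 429 → 5
order_id=23: amount < 315 → -3

-4, 8, -5, 1, -1, 4, -3, -1, -1, -2, -2, -3, 5, -3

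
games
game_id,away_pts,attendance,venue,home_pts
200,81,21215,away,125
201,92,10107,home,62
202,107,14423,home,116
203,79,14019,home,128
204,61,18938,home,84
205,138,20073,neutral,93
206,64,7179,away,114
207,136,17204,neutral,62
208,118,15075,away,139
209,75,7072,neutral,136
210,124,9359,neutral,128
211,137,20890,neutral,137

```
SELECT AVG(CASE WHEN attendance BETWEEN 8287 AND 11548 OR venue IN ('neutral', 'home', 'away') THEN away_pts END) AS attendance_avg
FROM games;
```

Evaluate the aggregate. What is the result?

game_id=200: ✓ → 81
game_id=201: ✓ → 92
game_id=202: ✓ → 107
game_id=203: ✓ → 79
game_id=204: ✓ → 61
game_id=205: ✓ → 138
game_id=206: ✓ → 64
game_id=207: ✓ → 136
game_id=208: ✓ → 118
game_id=209: ✓ → 75
game_id=210: ✓ → 124
game_id=211: ✓ → 137
attendance_avg = (81 + 92 + 107 + 79 + 61 + 138 + 64 + 136 + 118 + 75 + 124 + 137) / 12 = 101

101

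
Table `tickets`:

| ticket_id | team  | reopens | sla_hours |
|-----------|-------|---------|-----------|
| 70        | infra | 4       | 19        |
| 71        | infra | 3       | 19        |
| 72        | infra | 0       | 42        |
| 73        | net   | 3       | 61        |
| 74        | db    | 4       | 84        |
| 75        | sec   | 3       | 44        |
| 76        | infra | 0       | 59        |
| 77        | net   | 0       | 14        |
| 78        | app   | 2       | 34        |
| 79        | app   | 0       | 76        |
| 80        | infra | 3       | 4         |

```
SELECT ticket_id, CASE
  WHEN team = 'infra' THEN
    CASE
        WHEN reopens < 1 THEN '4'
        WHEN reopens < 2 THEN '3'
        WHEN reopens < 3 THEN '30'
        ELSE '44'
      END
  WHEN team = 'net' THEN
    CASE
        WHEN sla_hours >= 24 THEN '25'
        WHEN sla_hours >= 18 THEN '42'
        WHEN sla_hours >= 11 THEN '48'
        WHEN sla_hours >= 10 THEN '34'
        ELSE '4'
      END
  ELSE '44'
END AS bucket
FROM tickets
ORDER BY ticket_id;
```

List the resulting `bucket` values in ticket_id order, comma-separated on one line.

44, 44, 4, 25, 44, 44, 4, 48, 44, 44, 44

ticket_id=70: team='infra' → inner[ELSE] → 44
ticket_id=71: team='infra' → inner[ELSE] → 44
ticket_id=72: team='infra' → inner[reopens < 1] → 4
ticket_id=73: team='net' → inner[sla_hours >= 24] → 25
ticket_id=74: team='db' → outer ELSE → 44
ticket_id=75: team='sec' → outer ELSE → 44
ticket_id=76: team='infra' → inner[reopens < 1] → 4
ticket_id=77: team='net' → inner[sla_hours >= 11] → 48
ticket_id=78: team='app' → outer ELSE → 44
ticket_id=79: team='app' → outer ELSE → 44
ticket_id=80: team='infra' → inner[ELSE] → 44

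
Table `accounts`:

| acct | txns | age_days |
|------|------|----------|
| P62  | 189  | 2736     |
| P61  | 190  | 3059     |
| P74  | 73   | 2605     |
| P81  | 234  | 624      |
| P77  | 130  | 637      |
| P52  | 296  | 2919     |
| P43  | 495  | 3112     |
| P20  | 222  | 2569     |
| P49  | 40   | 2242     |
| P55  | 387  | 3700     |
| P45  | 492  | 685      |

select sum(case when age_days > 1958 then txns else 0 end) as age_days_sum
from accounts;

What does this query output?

1892

acct=P62: ✓ → 189
acct=P61: ✓ → 190
acct=P74: ✓ → 73
acct=P81: ✗
acct=P77: ✗
acct=P52: ✓ → 296
acct=P43: ✓ → 495
acct=P20: ✓ → 222
acct=P49: ✓ → 40
acct=P55: ✓ → 387
acct=P45: ✗
age_days_sum = 189 + 190 + 73 + 296 + 495 + 222 + 40 + 387 = 1892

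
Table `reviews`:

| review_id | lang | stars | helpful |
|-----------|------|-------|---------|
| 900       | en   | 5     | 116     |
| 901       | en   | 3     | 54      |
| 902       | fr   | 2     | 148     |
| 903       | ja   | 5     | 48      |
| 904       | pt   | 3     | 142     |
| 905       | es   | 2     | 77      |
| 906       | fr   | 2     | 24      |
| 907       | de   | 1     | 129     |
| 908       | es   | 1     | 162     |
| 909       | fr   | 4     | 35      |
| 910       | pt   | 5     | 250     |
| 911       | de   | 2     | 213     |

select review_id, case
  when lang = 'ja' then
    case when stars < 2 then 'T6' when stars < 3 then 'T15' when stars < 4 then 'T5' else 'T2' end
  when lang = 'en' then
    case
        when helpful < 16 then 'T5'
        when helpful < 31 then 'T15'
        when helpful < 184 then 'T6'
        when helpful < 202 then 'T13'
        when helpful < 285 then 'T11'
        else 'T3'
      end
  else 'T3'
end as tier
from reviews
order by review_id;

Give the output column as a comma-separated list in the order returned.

T6, T6, T3, T2, T3, T3, T3, T3, T3, T3, T3, T3

review_id=900: lang='en' → inner[helpful < 184] → T6
review_id=901: lang='en' → inner[helpful < 184] → T6
review_id=902: lang='fr' → outer ELSE → T3
review_id=903: lang='ja' → inner[ELSE] → T2
review_id=904: lang='pt' → outer ELSE → T3
review_id=905: lang='es' → outer ELSE → T3
review_id=906: lang='fr' → outer ELSE → T3
review_id=907: lang='de' → outer ELSE → T3
review_id=908: lang='es' → outer ELSE → T3
review_id=909: lang='fr' → outer ELSE → T3
review_id=910: lang='pt' → outer ELSE → T3
review_id=911: lang='de' → outer ELSE → T3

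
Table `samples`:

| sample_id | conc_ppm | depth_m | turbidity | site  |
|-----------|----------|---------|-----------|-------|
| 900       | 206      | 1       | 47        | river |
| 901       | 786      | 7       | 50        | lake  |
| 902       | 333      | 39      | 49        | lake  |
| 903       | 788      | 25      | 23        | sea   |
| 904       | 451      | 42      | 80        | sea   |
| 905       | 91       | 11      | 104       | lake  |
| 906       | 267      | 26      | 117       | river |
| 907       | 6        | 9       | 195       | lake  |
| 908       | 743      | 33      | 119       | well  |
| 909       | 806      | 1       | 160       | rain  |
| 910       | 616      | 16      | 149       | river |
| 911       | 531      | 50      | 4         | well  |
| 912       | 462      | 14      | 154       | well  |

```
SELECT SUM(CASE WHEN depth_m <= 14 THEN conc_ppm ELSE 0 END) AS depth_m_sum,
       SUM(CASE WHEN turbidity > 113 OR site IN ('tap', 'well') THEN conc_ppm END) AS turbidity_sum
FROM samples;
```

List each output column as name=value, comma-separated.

depth_m_sum=2357, turbidity_sum=3431

[depth_m_sum: depth_m <= 14]
sample_id=900: ✓ → 206
sample_id=901: ✓ → 786
sample_id=902: ✗
sample_id=903: ✗
sample_id=904: ✗
sample_id=905: ✓ → 91
sample_id=906: ✗
sample_id=907: ✓ → 6
sample_id=908: ✗
sample_id=909: ✓ → 806
sample_id=910: ✗
sample_id=911: ✗
sample_id=912: ✓ → 462
depth_m_sum = 206 + 786 + 91 + 6 + 806 + 462 = 2357
—
[turbidity_sum: turbidity > 113 OR site IN ('tap', 'well')]
sample_id=900: ✗
sample_id=901: ✗
sample_id=902: ✗
sample_id=903: ✗
sample_id=904: ✗
sample_id=905: ✗
sample_id=906: ✓ → 267
sample_id=907: ✓ → 6
sample_id=908: ✓ → 743
sample_id=909: ✓ → 806
sample_id=910: ✓ → 616
sample_id=911: ✓ → 531
sample_id=912: ✓ → 462
turbidity_sum = 267 + 6 + 743 + 806 + 616 + 531 + 462 = 3431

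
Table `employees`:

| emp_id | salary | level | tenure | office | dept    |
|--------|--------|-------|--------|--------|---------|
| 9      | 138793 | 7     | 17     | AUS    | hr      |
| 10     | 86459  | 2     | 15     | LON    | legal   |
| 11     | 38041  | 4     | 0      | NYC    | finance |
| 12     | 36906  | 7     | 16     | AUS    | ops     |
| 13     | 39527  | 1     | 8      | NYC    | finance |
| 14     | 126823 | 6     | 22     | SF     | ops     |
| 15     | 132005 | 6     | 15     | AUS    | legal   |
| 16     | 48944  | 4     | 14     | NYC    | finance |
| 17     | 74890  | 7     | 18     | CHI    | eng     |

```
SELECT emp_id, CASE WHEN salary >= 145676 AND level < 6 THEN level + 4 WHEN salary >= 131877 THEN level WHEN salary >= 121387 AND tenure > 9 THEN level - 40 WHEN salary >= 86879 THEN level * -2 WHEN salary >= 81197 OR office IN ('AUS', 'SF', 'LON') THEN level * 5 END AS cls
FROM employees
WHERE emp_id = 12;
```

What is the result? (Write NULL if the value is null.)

35

emp_id = 12: salary=36906, level=7, tenure=16, office=AUS, dept=ops.
salary >= 145676 AND level < 6 → false
salary >= 131877 → false
salary >= 121387 AND tenure > 9 → false
salary >= 86879 → false
salary >= 81197 OR office IN ('AUS', 'SF', 'LON') → true → 35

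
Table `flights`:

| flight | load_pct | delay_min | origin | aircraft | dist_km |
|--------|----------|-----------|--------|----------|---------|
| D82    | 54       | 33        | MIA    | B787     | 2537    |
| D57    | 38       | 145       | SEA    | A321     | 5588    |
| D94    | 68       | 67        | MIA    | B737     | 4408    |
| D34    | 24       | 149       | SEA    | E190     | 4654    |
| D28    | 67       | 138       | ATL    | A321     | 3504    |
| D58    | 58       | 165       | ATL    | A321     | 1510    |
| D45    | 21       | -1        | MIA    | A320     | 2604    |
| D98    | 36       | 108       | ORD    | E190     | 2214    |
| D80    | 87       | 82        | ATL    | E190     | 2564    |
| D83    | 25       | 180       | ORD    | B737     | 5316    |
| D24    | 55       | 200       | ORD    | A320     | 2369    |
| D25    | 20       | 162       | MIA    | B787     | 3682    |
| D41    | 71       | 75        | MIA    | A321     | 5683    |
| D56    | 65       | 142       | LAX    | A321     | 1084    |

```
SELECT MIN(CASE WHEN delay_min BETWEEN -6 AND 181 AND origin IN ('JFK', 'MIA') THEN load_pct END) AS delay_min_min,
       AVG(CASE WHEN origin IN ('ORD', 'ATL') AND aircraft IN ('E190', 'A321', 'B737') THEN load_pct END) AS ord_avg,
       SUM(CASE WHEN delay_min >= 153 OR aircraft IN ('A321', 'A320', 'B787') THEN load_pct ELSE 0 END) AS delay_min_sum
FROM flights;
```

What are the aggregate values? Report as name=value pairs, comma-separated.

delay_min_min=20, ord_avg=54.6, delay_min_sum=474

[delay_min_min: delay_min BETWEEN -6 AND 181 AND origin IN ('JFK', 'MIA')]
flight=D82: ✓ → 54
flight=D57: ✗
flight=D94: ✓ → 68
flight=D34: ✗
flight=D28: ✗
flight=D58: ✗
flight=D45: ✓ → 21
flight=D98: ✗
flight=D80: ✗
flight=D83: ✗
flight=D24: ✗
flight=D25: ✓ → 20
flight=D41: ✓ → 71
flight=D56: ✗
delay_min_min = MIN(54, 68, 21, 20, 71) = 20
—
[ord_avg: origin IN ('ORD', 'ATL') AND aircraft IN ('E190', 'A321', 'B737')]
flight=D82: ✗
flight=D57: ✗
flight=D94: ✗
flight=D34: ✗
flight=D28: ✓ → 67
flight=D58: ✓ → 58
flight=D45: ✗
flight=D98: ✓ → 36
flight=D80: ✓ → 87
flight=D83: ✓ → 25
flight=D24: ✗
flight=D25: ✗
flight=D41: ✗
flight=D56: ✗
ord_avg = (67 + 58 + 36 + 87 + 25) / 5 = 54.6
—
[delay_min_sum: delay_min >= 153 OR aircraft IN ('A321', 'A320', 'B787')]
flight=D82: ✓ → 54
flight=D57: ✓ → 38
flight=D94: ✗
flight=D34: ✗
flight=D28: ✓ → 67
flight=D58: ✓ → 58
flight=D45: ✓ → 21
flight=D98: ✗
flight=D80: ✗
flight=D83: ✓ → 25
flight=D24: ✓ → 55
flight=D25: ✓ → 20
flight=D41: ✓ → 71
flight=D56: ✓ → 65
delay_min_sum = 54 + 38 + 67 + 58 + 21 + 25 + 55 + 20 + 71 + 65 = 474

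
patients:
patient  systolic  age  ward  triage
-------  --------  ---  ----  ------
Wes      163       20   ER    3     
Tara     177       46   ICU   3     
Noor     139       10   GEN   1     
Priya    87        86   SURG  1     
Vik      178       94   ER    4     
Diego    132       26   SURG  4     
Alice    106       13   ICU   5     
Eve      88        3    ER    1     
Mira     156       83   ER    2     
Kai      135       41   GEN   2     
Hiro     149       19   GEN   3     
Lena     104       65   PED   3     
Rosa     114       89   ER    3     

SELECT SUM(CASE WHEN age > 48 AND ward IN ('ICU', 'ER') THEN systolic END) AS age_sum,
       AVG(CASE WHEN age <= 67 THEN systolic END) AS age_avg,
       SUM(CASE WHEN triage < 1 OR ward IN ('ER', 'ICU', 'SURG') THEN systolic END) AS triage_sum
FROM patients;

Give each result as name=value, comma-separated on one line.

[age_sum: age > 48 AND ward IN ('ICU', 'ER')]
patient=Wes: ✗
patient=Tara: ✗
patient=Noor: ✗
patient=Priya: ✗
patient=Vik: ✓ → 178
patient=Diego: ✗
patient=Alice: ✗
patient=Eve: ✗
patient=Mira: ✓ → 156
patient=Kai: ✗
patient=Hiro: ✗
patient=Lena: ✗
patient=Rosa: ✓ → 114
age_sum = 178 + 156 + 114 = 448
—
[age_avg: age <= 67]
patient=Wes: ✓ → 163
patient=Tara: ✓ → 177
patient=Noor: ✓ → 139
patient=Priya: ✗
patient=Vik: ✗
patient=Diego: ✓ → 132
patient=Alice: ✓ → 106
patient=Eve: ✓ → 88
patient=Mira: ✗
patient=Kai: ✓ → 135
patient=Hiro: ✓ → 149
patient=Lena: ✓ → 104
patient=Rosa: ✗
age_avg = (163 + 177 + 139 + 132 + 106 + 88 + 135 + 149 + 104) / 9 = 132.5555555556
—
[triage_sum: triage < 1 OR ward IN ('ER', 'ICU', 'SURG')]
patient=Wes: ✓ → 163
patient=Tara: ✓ → 177
patient=Noor: ✗
patient=Priya: ✓ → 87
patient=Vik: ✓ → 178
patient=Diego: ✓ → 132
patient=Alice: ✓ → 106
patient=Eve: ✓ → 88
patient=Mira: ✓ → 156
patient=Kai: ✗
patient=Hiro: ✗
patient=Lena: ✗
patient=Rosa: ✓ → 114
triage_sum = 163 + 177 + 87 + 178 + 132 + 106 + 88 + 156 + 114 = 1201

age_sum=448, age_avg=132.5555555556, triage_sum=1201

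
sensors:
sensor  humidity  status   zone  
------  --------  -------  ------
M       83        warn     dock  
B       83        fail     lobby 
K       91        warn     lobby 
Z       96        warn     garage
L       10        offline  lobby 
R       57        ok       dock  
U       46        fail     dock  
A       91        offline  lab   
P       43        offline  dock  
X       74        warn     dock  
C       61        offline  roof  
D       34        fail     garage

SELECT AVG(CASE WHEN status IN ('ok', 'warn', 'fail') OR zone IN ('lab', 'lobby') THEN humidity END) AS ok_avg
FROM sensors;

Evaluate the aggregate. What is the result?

sensor=M: ✓ → 83
sensor=B: ✓ → 83
sensor=K: ✓ → 91
sensor=Z: ✓ → 96
sensor=L: ✓ → 10
sensor=R: ✓ → 57
sensor=U: ✓ → 46
sensor=A: ✓ → 91
sensor=P: ✗
sensor=X: ✓ → 74
sensor=C: ✗
sensor=D: ✓ → 34
ok_avg = (83 + 83 + 91 + 96 + 10 + 57 + 46 + 91 + 74 + 34) / 10 = 66.5

66.5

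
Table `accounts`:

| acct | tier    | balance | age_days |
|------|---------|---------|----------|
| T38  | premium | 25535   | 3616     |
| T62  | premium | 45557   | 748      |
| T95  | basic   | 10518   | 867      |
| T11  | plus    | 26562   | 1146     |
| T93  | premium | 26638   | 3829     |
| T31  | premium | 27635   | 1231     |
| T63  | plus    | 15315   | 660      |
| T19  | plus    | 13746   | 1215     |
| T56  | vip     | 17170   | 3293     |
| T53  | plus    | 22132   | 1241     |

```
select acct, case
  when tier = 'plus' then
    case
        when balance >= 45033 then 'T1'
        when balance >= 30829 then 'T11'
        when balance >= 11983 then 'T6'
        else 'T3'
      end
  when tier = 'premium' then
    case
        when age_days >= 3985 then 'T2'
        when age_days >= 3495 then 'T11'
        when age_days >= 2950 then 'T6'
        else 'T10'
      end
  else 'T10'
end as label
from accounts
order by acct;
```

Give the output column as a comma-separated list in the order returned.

T6, T6, T10, T11, T6, T10, T10, T6, T11, T10

acct=T11: tier='plus' → inner[balance >= 11983] → T6
acct=T19: tier='plus' → inner[balance >= 11983] → T6
acct=T31: tier='premium' → inner[ELSE] → T10
acct=T38: tier='premium' → inner[age_days >= 3495] → T11
acct=T53: tier='plus' → inner[balance >= 11983] → T6
acct=T56: tier='vip' → outer ELSE → T10
acct=T62: tier='premium' → inner[ELSE] → T10
acct=T63: tier='plus' → inner[balance >= 11983] → T6
acct=T93: tier='premium' → inner[age_days >= 3495] → T11
acct=T95: tier='basic' → outer ELSE → T10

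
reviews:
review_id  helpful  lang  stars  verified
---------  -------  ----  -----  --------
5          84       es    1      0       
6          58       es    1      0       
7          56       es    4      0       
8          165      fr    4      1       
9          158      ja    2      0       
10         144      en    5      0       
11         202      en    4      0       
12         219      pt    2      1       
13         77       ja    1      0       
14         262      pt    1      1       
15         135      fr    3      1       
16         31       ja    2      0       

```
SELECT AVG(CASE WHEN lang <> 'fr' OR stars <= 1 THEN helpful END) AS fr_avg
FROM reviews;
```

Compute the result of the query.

129.1

review_id=5: ✓ → 84
review_id=6: ✓ → 58
review_id=7: ✓ → 56
review_id=8: ✗
review_id=9: ✓ → 158
review_id=10: ✓ → 144
review_id=11: ✓ → 202
review_id=12: ✓ → 219
review_id=13: ✓ → 77
review_id=14: ✓ → 262
review_id=15: ✗
review_id=16: ✓ → 31
fr_avg = (84 + 58 + 56 + 158 + 144 + 202 + 219 + 77 + 262 + 31) / 10 = 129.1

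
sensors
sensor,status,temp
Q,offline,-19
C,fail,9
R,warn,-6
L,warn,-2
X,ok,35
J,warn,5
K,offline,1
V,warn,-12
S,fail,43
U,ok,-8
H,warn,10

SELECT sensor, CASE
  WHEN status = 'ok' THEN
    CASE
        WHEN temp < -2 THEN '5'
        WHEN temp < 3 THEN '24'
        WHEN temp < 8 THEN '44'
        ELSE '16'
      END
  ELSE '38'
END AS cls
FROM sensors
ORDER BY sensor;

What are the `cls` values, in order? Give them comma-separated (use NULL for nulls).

sensor=C: status='fail' → outer ELSE → 38
sensor=H: status='warn' → outer ELSE → 38
sensor=J: status='warn' → outer ELSE → 38
sensor=K: status='offline' → outer ELSE → 38
sensor=L: status='warn' → outer ELSE → 38
sensor=Q: status='offline' → outer ELSE → 38
sensor=R: status='warn' → outer ELSE → 38
sensor=S: status='fail' → outer ELSE → 38
sensor=U: status='ok' → inner[temp < -2] → 5
sensor=V: status='warn' → outer ELSE → 38
sensor=X: status='ok' → inner[ELSE] → 16

38, 38, 38, 38, 38, 38, 38, 38, 5, 38, 16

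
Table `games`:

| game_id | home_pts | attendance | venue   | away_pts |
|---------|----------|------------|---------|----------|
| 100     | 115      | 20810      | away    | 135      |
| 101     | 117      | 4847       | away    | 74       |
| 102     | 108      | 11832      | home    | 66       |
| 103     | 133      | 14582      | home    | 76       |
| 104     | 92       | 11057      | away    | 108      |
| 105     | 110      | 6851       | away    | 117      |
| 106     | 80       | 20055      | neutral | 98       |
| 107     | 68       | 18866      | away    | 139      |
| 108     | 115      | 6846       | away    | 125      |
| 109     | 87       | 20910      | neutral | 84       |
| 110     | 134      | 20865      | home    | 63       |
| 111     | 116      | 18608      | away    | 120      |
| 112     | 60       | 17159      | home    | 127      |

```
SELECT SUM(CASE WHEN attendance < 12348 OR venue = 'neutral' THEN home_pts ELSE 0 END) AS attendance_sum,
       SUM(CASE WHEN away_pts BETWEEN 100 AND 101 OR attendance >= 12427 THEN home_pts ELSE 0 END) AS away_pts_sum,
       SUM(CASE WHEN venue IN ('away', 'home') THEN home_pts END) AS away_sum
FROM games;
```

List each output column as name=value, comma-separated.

attendance_sum=709, away_pts_sum=793, away_sum=1168

[attendance_sum: attendance < 12348 OR venue = 'neutral']
game_id=100: ✗
game_id=101: ✓ → 117
game_id=102: ✓ → 108
game_id=103: ✗
game_id=104: ✓ → 92
game_id=105: ✓ → 110
game_id=106: ✓ → 80
game_id=107: ✗
game_id=108: ✓ → 115
game_id=109: ✓ → 87
game_id=110: ✗
game_id=111: ✗
game_id=112: ✗
attendance_sum = 117 + 108 + 92 + 110 + 80 + 115 + 87 = 709
—
[away_pts_sum: away_pts BETWEEN 100 AND 101 OR attendance >= 12427]
game_id=100: ✓ → 115
game_id=101: ✗
game_id=102: ✗
game_id=103: ✓ → 133
game_id=104: ✗
game_id=105: ✗
game_id=106: ✓ → 80
game_id=107: ✓ → 68
game_id=108: ✗
game_id=109: ✓ → 87
game_id=110: ✓ → 134
game_id=111: ✓ → 116
game_id=112: ✓ → 60
away_pts_sum = 115 + 133 + 80 + 68 + 87 + 134 + 116 + 60 = 793
—
[away_sum: venue IN ('away', 'home')]
game_id=100: ✓ → 115
game_id=101: ✓ → 117
game_id=102: ✓ → 108
game_id=103: ✓ → 133
game_id=104: ✓ → 92
game_id=105: ✓ → 110
game_id=106: ✗
game_id=107: ✓ → 68
game_id=108: ✓ → 115
game_id=109: ✗
game_id=110: ✓ → 134
game_id=111: ✓ → 116
game_id=112: ✓ → 60
away_sum = 115 + 117 + 108 + 133 + 92 + 110 + 68 + 115 + 134 + 116 + 60 = 1168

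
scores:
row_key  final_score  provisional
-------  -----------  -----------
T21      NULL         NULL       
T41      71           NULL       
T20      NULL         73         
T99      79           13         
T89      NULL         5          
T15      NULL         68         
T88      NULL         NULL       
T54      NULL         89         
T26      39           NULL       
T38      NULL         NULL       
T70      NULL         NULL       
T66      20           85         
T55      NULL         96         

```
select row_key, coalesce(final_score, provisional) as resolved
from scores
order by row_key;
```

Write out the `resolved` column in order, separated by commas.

row_key=T15: final_score=NULL, provisional=68 → 68
row_key=T20: final_score=NULL, provisional=73 → 73
row_key=T21: final_score=NULL, provisional=NULL (all NULL) → NULL
row_key=T26: final_score=39 → 39
row_key=T38: final_score=NULL, provisional=NULL (all NULL) → NULL
row_key=T41: final_score=71 → 71
row_key=T54: final_score=NULL, provisional=89 → 89
row_key=T55: final_score=NULL, provisional=96 → 96
row_key=T66: final_score=20 → 20
row_key=T70: final_score=NULL, provisional=NULL (all NULL) → NULL
row_key=T88: final_score=NULL, provisional=NULL (all NULL) → NULL
row_key=T89: final_score=NULL, provisional=5 → 5
row_key=T99: final_score=79 → 79

68, 73, NULL, 39, NULL, 71, 89, 96, 20, NULL, NULL, 5, 79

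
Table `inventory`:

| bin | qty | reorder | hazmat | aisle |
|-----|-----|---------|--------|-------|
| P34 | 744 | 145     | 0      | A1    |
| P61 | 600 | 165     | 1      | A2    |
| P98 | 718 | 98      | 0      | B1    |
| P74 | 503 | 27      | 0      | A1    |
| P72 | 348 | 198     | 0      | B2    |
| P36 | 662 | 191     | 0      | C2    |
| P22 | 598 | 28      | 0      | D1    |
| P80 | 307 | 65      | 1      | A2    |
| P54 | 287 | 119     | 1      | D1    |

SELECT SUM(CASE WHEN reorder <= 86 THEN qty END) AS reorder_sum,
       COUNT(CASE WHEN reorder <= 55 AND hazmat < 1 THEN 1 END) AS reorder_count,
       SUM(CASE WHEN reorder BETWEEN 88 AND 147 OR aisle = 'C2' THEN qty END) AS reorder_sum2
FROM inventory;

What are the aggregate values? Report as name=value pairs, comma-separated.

[reorder_sum: reorder <= 86]
bin=P34: ✗
bin=P61: ✗
bin=P98: ✗
bin=P74: ✓ → 503
bin=P72: ✗
bin=P36: ✗
bin=P22: ✓ → 598
bin=P80: ✓ → 307
bin=P54: ✗
reorder_sum = 503 + 598 + 307 = 1408
—
[reorder_count: reorder <= 55 AND hazmat < 1]
bin=P34: ✗
bin=P61: ✗
bin=P98: ✗
bin=P74: ✓ → 1
bin=P72: ✗
bin=P36: ✗
bin=P22: ✓ → 1
bin=P80: ✗
bin=P54: ✗
reorder_count = COUNT(1, 1) = 2
—
[reorder_sum2: reorder BETWEEN 88 AND 147 OR aisle = 'C2']
bin=P34: ✓ → 744
bin=P61: ✗
bin=P98: ✓ → 718
bin=P74: ✗
bin=P72: ✗
bin=P36: ✓ → 662
bin=P22: ✗
bin=P80: ✗
bin=P54: ✓ → 287
reorder_sum2 = 744 + 718 + 662 + 287 = 2411

reorder_sum=1408, reorder_count=2, reorder_sum2=2411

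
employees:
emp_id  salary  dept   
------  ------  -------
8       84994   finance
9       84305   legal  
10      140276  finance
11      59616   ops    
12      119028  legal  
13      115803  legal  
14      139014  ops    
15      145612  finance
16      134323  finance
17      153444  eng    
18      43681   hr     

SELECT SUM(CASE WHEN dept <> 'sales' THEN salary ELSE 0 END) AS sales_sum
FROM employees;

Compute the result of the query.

1220096

emp_id=8: ✓ → 84994
emp_id=9: ✓ → 84305
emp_id=10: ✓ → 140276
emp_id=11: ✓ → 59616
emp_id=12: ✓ → 119028
emp_id=13: ✓ → 115803
emp_id=14: ✓ → 139014
emp_id=15: ✓ → 145612
emp_id=16: ✓ → 134323
emp_id=17: ✓ → 153444
emp_id=18: ✓ → 43681
sales_sum = 84994 + 84305 + 140276 + 59616 + 119028 + 115803 + 139014 + 145612 + 134323 + 153444 + 43681 = 1220096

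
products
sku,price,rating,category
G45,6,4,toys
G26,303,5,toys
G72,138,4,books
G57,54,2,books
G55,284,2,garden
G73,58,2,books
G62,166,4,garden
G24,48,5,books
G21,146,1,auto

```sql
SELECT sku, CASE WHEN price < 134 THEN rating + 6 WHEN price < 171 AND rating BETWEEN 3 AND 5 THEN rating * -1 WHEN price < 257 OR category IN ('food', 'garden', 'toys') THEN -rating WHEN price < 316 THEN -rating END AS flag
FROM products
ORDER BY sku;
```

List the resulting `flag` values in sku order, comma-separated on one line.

sku=G21: price < 257 OR category IN ('food', 'garden', 'toys') → -1
sku=G24: price < 134 → 11
sku=G26: price < 257 OR category IN ('food', 'garden', 'toys') → -5
sku=G45: price < 134 → 10
sku=G55: price < 257 OR category IN ('food', 'garden', 'toys') → -2
sku=G57: price < 134 → 8
sku=G62: price < 171 AND rating BETWEEN 3 AND 5 → -4
sku=G72: price < 171 AND rating BETWEEN 3 AND 5 → -4
sku=G73: price < 134 → 8

-1, 11, -5, 10, -2, 8, -4, -4, 8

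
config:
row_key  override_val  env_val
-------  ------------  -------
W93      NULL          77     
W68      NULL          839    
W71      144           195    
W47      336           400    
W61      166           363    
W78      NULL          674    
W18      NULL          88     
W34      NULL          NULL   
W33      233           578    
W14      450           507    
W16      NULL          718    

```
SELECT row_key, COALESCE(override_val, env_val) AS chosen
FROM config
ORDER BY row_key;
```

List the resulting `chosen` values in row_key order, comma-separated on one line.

450, 718, 88, 233, NULL, 336, 166, 839, 144, 674, 77

row_key=W14: override_val=450 → 450
row_key=W16: override_val=NULL, env_val=718 → 718
row_key=W18: override_val=NULL, env_val=88 → 88
row_key=W33: override_val=233 → 233
row_key=W34: override_val=NULL, env_val=NULL (all NULL) → NULL
row_key=W47: override_val=336 → 336
row_key=W61: override_val=166 → 166
row_key=W68: override_val=NULL, env_val=839 → 839
row_key=W71: override_val=144 → 144
row_key=W78: override_val=NULL, env_val=674 → 674
row_key=W93: override_val=NULL, env_val=77 → 77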